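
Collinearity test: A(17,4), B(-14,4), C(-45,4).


17*(4-4) - 14*(4-4) - 45*(4-4)
= 0 + 0 + 0 = 0

Yes, collinear (determinant = 0)


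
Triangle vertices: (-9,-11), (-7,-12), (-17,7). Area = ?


-9*(-12-7) = 171
-7*(7+ 11) = -126
-17*(-11+ 12) = -17
sum = 28
Area = |28|/2 = 14.0000

14.0000 sq units


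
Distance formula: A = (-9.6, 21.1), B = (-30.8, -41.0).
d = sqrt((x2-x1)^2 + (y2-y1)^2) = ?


dx = -30.8 + 9.6 = -21.2
dy = -41.0 - 21.1 = -62.1
d = sqrt(449.44 + 3856.41) = sqrt(4305.85) = 65.6190

65.6190


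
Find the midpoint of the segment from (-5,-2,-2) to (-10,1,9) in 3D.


Mx = (-5- 10)/2 = -7.5000
My = (-2+1)/2 = -0.5000
Mz = (-2+9)/2 = 3.5000

M = (-7.5000, -0.5000, 3.5000)


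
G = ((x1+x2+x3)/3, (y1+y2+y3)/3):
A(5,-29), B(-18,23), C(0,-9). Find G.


Gx = (5- 18+0)/3 = -13/3 = -4.3333
Gy = (-29+23- 9)/3 = -15/3 = -5.0000

G = (-4.3333, -5.0000)


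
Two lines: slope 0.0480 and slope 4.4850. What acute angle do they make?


m1-m2 = -4.437
1+m1*m2 = 1.21528
tan(theta) = |-4.437/1.21528| = 3.651010
theta = arctan(|-4.437/1.21528|) = 74.6825 degrees (acute angle)

74.6825 degrees


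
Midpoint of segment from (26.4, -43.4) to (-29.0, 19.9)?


Mx = (26.4 - 29.0)/2 = -2.6/2 = -1.3000
My = (-43.4 + 19.9)/2 = -23.5/2 = -11.7500

(-1.3000, -11.7500)


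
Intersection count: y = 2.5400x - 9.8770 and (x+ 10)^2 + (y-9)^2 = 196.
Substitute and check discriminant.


Substitute y = 2.5400x - 9.8770: (x+ 10)^2 + (2.5400x- 9.8770-9)^2 = 196
Expand to Ax^2 + Bx + C = 0, where b-k = -18.877
A = 1+m^2 = 7.4516
B = 2(m(b-k) - h) = 2(2.5400*(-18.877) + 10) = -75.89516
C = h^2 + (b-k)^2 - r^2 = 100 + 356.341129 - 196 = 260.341129
disc = B^2-4AC = 5760.0753 - 7759.8318 = -1999.7565
disc < 0

0 intersection points


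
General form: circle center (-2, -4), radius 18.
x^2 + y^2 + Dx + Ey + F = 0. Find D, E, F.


(x+ 2)^2 + (y+ 4)^2 = 18^2
D = -2h = 4, E = -2k = 8
F = h^2+k^2-r^2 = 4+16-324 = -304

D = 4, E = 8, F = -304


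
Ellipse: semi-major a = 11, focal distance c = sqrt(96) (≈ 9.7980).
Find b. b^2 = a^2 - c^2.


b^2 = 11^2 - (sqrt(96))^2 = 121 - 96 = 25
b = sqrt(25) = 5

b = 5


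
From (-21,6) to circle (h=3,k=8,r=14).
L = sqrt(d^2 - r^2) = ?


d = sqrt((-21-3)^2 + (6-8)^2) = sqrt(576+4) = 24.0832
L = sqrt(580.0000 - 196) = sqrt(384.0000) = 19.5959

19.5959


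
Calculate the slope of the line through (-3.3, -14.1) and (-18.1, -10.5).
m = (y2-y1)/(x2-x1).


dy = -10.5 + 14.1 = 3.6
dx = -18.1 + 3.3 = -14.8
m = 3.6/(-14.8) = -0.2432

m = -0.2432


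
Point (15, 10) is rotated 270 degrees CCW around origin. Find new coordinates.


cos(270) = 0, sin(270) = -1
x' = 15*0 - 10*(-1) = 10
y' = 15*(-1) + 10*0 = -15

(10, -15)


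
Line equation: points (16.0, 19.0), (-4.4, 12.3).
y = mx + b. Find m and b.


m = (-6.7)/(-20.4) = 0.3284
b = y1 - m*x1 = 19.0 - (-6.7*16.0)/(-20.4) = 19.0 - 5.2549 = 13.7451

y = 0.3284x + 13.7451


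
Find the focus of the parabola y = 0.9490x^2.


a = 0.9490
4a = 3.7960
focus = (0, 1/3.7960) = (0, 0.2634)

Focus = (0, 0.2634)


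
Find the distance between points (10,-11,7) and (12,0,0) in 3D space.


dx=2, dy=11, dz=-7
d = sqrt(4+121+49) = sqrt(174) = 13.1909

13.1909


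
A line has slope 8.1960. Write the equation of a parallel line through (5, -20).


Parallel lines have equal slopes.
m2 = 8.1960
b2 = -20 - 8.1960*5 = -60.9800

y = 8.1960x - 60.9800


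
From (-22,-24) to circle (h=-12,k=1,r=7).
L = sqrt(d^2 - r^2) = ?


d = sqrt((-22+ 12)^2 + (-24-1)^2) = sqrt(100+625) = 26.9258
L = sqrt(725.0000 - 49) = sqrt(676.0000) = 26.0000

26.0000


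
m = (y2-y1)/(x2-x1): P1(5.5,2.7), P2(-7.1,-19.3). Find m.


dy = -19.3 - 2.7 = -22.0
dx = -7.1 - 5.5 = -12.6
m = -22.0/(-12.6) = 1.7460

m = 1.7460


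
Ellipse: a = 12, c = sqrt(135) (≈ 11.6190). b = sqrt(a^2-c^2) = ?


b^2 = 12^2 - (sqrt(135))^2 = 144 - 135 = 9
b = sqrt(9) = 3

b = 3


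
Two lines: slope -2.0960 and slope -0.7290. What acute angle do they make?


m1-m2 = -1.367
1+m1*m2 = 2.527984
tan(theta) = |-1.367/2.527984| = 0.540747
theta = arctan(|-1.367/2.527984|) = 28.4022 degrees (acute angle)

28.4022 degrees


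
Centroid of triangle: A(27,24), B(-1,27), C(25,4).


Gx = (27- 1+25)/3 = 51/3 = 17.0000
Gy = (24+27+4)/3 = 55/3 = 18.3333

G = (17.0000, 18.3333)


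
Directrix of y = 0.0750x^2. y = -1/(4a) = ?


a = 0.0750
1/(4a) = 3.3333
directrix: y = -3.3333 = -3.3333

y = -3.3333


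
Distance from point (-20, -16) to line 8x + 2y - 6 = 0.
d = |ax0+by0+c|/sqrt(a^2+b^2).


|8*(-20) + 2*(-16) - 6| = |-198| = 198
sqrt(64 + 4) = sqrt(68) = 8.2462
d = 198/sqrt(68) = 24.0110

24.0110


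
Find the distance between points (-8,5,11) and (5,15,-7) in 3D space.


dx=13, dy=10, dz=-18
d = sqrt(169+100+324) = sqrt(593) = 24.3516

24.3516


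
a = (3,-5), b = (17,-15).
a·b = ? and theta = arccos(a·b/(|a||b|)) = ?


a·b = 3*17 - 5*(-15) = 51 + 75 = 126
|a| = sqrt(9+25) = 5.8310
|b| = sqrt(289+225) = 22.6716
cos(theta) = 126/(sqrt(34)*sqrt(514)) = 126/sqrt(17476) = 0.953124
theta = arccos(126/sqrt(17476)) = 17.6126 degrees

a·b = 126, theta = 17.6126 deg


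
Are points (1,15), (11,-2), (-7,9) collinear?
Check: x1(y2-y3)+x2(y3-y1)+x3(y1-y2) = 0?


1*(-2-9) + 11*(9-15) - 7*(15+ 2)
= -11 - 66 - 119 = -196

No, not collinear (determinant = -196)


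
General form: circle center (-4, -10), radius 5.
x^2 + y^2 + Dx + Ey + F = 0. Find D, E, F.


(x+ 4)^2 + (y+ 10)^2 = 5^2
D = -2h = 8, E = -2k = 20
F = h^2+k^2-r^2 = 16+100-25 = 91

D = 8, E = 20, F = 91


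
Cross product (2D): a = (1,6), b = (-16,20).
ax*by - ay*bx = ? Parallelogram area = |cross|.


cross = 1*20 - 6*(-16) = 20 + 96 = 116
Parallelogram area = |116| = 116

cross = 116, parallelogram area = 116


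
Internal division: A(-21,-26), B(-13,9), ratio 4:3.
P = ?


Px = (4*(-13) + 3*(-21))/7 = -115/7 = -16.4286
Py = (4*9 + 3*(-26))/7 = -42/7 = -6.0000

P = (-16.4286, -6.0000)


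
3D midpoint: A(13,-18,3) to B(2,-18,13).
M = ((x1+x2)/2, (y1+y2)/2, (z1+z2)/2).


Mx = (13+2)/2 = 7.5000
My = (-18- 18)/2 = -18.0000
Mz = (3+13)/2 = 8.0000

M = (7.5000, -18.0000, 8.0000)


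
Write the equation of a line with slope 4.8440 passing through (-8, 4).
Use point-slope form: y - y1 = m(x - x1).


y - 4 = 4.8440(x + 8)
y = 4.8440x + 4 - 4.8440*(-8)
y = 4.8440x + 42.7520

y = 4.8440x + 42.7520


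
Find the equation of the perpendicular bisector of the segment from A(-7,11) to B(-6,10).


Midpoint = (-6.5, 10.5)
Slope of AB = dy/dx = -1/1 = -1.0000
Perp slope = -dx/dy = 1/1 = 1.0000
b = My - (perp slope)*Mx = 10.5 + (1*(-6.5))/(-1) = 10.5 + 6.5000 = 17.0000

y = 1.0000x + 17.0000


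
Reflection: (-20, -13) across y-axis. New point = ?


Reflection rule for y-axis: (-x, y)
(-20, -13) -> (20, -13)

(20, -13)


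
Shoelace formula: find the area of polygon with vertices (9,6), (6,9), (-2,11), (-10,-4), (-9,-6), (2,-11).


sum(xi*y_{i+1}) = 9*9 + 6*11 - 2*(-4) - 10*(-6) - 9*(-11) + 2*6 = 326
sum(yi*x_{i+1}) = 6*6 + 9*(-2) + 11*(-10) - 4*(-9) - 6*2 - 11*9 = -167
Area = |326 + 167|/2 = 493/2 = 246.5000

246.5000 sq units


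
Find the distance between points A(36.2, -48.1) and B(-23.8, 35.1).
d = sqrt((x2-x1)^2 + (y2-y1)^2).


dx = -23.8 - 36.2 = -60.0
dy = 35.1 + 48.1 = 83.2
d = sqrt(3600.0 + 6922.24) = sqrt(10522.24) = 102.5780

102.5780


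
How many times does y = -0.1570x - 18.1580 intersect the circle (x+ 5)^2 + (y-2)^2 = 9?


Substitute y = -0.1570x - 18.1580: (x+ 5)^2 + (-0.1570x- 18.1580-2)^2 = 9
Expand to Ax^2 + Bx + C = 0, where b-k = -20.158
A = 1+m^2 = 1.024649
B = 2(m(b-k) - h) = 2(-0.1570*(-20.158) + 5) = 16.329612
C = h^2 + (b-k)^2 - r^2 = 25 + 406.344964 - 9 = 422.344964
disc = B^2-4AC = 266.6562 - 1731.0214 = -1464.3652
disc < 0

0 intersection points


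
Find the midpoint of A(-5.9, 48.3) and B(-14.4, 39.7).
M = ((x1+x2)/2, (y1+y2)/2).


Mx = (-5.9 - 14.4)/2 = -20.3/2 = -10.1500
My = (48.3 + 39.7)/2 = 88.0/2 = 44.0000

(-10.1500, 44.0000)


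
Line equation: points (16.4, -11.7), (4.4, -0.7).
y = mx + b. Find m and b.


m = (11.0)/(-12) = -0.9167
b = y1 - m*x1 = -11.7 - (11.0*16.4)/(-12) = -11.7 + 15.0333 = 3.3333

y = -0.9167x + 3.3333


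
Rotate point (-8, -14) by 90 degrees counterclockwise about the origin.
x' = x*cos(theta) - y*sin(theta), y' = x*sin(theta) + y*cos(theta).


cos(90) = 0, sin(90) = 1
x' = -8*0 + 14*1 = 14
y' = -8*1 - 14*0 = -8

(14, -8)


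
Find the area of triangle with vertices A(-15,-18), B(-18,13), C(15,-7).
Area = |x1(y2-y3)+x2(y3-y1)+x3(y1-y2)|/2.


-15*(13+ 7) = -300
-18*(-7+ 18) = -198
15*(-18-13) = -465
sum = -963
Area = |-963|/2 = 481.5000

481.5000 sq units


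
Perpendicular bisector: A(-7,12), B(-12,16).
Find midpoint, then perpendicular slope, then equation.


Midpoint = (-9.5, 14)
Slope of AB = dy/dx = 4/(-5) = -0.8000
Perp slope = -dx/dy = 5/4 = 1.2500
b = My - (perp slope)*Mx = 14 + (-5*(-9.5))/4 = 14 + 11.8750 = 25.8750

y = 1.2500x + 25.8750


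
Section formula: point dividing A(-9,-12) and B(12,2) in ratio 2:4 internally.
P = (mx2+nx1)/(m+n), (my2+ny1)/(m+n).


Px = (2*12 + 4*(-9))/6 = -12/6 = -2.0000
Py = (2*2 + 4*(-12))/6 = -44/6 = -7.3333

P = (-2.0000, -7.3333)


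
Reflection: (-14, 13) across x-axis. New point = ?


Reflection rule for x-axis: (x, -y)
(-14, 13) -> (-14, -13)

(-14, -13)


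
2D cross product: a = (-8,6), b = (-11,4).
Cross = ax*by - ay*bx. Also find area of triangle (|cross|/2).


cross = -8*4 - 6*(-11) = -32 + 66 = 34
Triangle area = |34|/2 = 34/2 = 17.0000

cross = 34, triangle area = 17.0000


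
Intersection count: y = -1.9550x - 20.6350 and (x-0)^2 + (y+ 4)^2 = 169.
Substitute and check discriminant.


Substitute y = -1.9550x - 20.6350: (x-0)^2 + (-1.9550x- 20.6350+ 4)^2 = 169
Expand to Ax^2 + Bx + C = 0, where b-k = -16.635
A = 1+m^2 = 4.822025
B = 2(m(b-k) - h) = 2(-1.9550*(-16.635) - 0) = 65.04285
C = h^2 + (b-k)^2 - r^2 = 0 + 276.723225 - 169 = 107.723225
disc = B^2-4AC = 4230.5723 - 2077.7763 = 2152.7960
disc > 0

2 intersection points


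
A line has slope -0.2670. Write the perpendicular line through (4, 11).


Perpendicular slope = -1/m1 = -1/(-0.2670) = 3.7453
b2 = y0 - m2*x0 = 11 + 4/(-0.2670) = 11 - 14.9813 = -3.9813

y = 3.7453x - 3.9813


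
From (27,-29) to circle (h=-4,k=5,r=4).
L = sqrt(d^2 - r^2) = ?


d = sqrt((27+ 4)^2 + (-29-5)^2) = sqrt(961+1156) = 46.0109
L = sqrt(2117.0000 - 16) = sqrt(2101.0000) = 45.8367

45.8367


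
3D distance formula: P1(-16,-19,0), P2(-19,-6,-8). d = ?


dx=-3, dy=13, dz=-8
d = sqrt(9+169+64) = sqrt(242) = 15.5563

15.5563


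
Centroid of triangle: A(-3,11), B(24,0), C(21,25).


Gx = (-3+24+21)/3 = 42/3 = 14.0000
Gy = (11+0+25)/3 = 36/3 = 12.0000

G = (14.0000, 12.0000)


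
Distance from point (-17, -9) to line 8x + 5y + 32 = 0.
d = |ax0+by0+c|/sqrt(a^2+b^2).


|8*(-17) + 5*(-9) + 32| = |-149| = 149
sqrt(64 + 25) = sqrt(89) = 9.4340
d = 149/sqrt(89) = 15.7940

15.7940


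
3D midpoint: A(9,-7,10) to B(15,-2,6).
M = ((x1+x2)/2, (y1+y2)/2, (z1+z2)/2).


Mx = (9+15)/2 = 12.0000
My = (-7- 2)/2 = -4.5000
Mz = (10+6)/2 = 8.0000

M = (12.0000, -4.5000, 8.0000)


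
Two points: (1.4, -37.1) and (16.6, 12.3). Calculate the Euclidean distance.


dx = 16.6 - 1.4 = 15.2
dy = 12.3 + 37.1 = 49.4
d = sqrt(231.04 + 2440.36) = sqrt(2671.4) = 51.6856

51.6856


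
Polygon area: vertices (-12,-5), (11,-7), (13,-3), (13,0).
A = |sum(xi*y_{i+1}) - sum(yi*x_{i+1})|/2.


sum(xi*y_{i+1}) = -12*(-7) + 11*(-3) + 13*0 + 13*(-5) = -14
sum(yi*x_{i+1}) = -5*11 - 7*13 - 3*13 + 0*(-12) = -185
Area = |-14 + 185|/2 = 171/2 = 85.5000

85.5000 sq units


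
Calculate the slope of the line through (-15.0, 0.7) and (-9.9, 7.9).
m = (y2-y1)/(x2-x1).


dy = 7.9 - 0.7 = 7.2
dx = -9.9 + 15.0 = 5.1
m = 7.2/5.1 = 1.4118

m = 1.4118


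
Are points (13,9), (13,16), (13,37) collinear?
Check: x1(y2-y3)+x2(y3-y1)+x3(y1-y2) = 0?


13*(16-37) + 13*(37-9) + 13*(9-16)
= -273 + 364 - 91 = 0

Yes, collinear (determinant = 0)


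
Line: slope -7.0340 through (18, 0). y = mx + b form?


y - 0 = -7.0340(x - 18)
y = -7.0340x + 0 + 7.0340*18
y = -7.0340x + 126.6120

y = -7.0340x + 126.6120


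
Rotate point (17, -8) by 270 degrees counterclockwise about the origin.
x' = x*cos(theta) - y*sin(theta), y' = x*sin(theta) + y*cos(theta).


cos(270) = 0, sin(270) = -1
x' = 17*0 + 8*(-1) = -8
y' = 17*(-1) - 8*0 = -17

(-8, -17)


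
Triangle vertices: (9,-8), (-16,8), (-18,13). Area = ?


9*(8-13) = -45
-16*(13+ 8) = -336
-18*(-8-8) = 288
sum = -93
Area = |-93|/2 = 46.5000

46.5000 sq units


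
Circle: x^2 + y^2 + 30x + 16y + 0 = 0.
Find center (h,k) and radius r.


h = -D/2 = -30/2 = -15
k = -E/2 = -16/2 = -8
r^2 = h^2 + k^2 - F = 225 + 64 - 0 = 289
r = 17

Center (-15, -8), radius = 17


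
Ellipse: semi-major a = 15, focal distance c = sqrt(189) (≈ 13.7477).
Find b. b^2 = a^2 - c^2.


b^2 = 15^2 - (sqrt(189))^2 = 225 - 189 = 36
b = sqrt(36) = 6

b = 6


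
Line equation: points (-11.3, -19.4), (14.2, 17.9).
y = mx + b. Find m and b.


m = (37.3)/(25.5) = 1.4627
b = y1 - m*x1 = -19.4 - (37.3*(-11.3))/(25.5) = -19.4 + 16.5290 = -2.8710

y = 1.4627x - 2.8710


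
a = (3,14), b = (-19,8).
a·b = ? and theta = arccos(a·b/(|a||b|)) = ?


a·b = 3*(-19) + 14*8 = -57 + 112 = 55
|a| = sqrt(9+196) = 14.3178
|b| = sqrt(361+64) = 20.6155
cos(theta) = 55/(sqrt(205)*sqrt(425)) = 55/sqrt(87125) = 0.186334
theta = arccos(55/sqrt(87125)) = 79.2611 degrees

a·b = 55, theta = 79.2611 deg


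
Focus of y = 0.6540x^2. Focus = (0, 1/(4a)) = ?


a = 0.6540
4a = 2.6160
focus = (0, 1/2.6160) = (0, 0.3823)

Focus = (0, 0.3823)


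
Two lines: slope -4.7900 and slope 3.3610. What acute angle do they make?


m1-m2 = -8.151
1+m1*m2 = -15.09919
tan(theta) = |-8.151/(-15.09919)| = 0.539830
theta = arctan(|-8.151/(-15.09919)|) = 28.3615 degrees (acute angle)

28.3615 degrees


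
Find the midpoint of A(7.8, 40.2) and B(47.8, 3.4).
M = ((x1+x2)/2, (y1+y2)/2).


Mx = (7.8 + 47.8)/2 = 55.6/2 = 27.8000
My = (40.2 + 3.4)/2 = 43.6/2 = 21.8000

(27.8000, 21.8000)


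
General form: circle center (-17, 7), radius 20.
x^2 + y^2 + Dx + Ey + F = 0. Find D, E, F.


(x+ 17)^2 + (y-7)^2 = 20^2
D = -2h = 34, E = -2k = -14
F = h^2+k^2-r^2 = 289+49-400 = -62

D = 34, E = -14, F = -62


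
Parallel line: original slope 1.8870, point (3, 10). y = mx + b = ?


Parallel lines have equal slopes.
m2 = 1.8870
b2 = 10 - 1.8870*3 = 4.3390

y = 1.8870x + 4.3390


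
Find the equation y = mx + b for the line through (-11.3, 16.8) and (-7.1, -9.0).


m = (-25.8)/(4.2) = -6.1429
b = y1 - m*x1 = 16.8 - (-25.8*(-11.3))/(4.2) = 16.8 - 69.4143 = -52.6143

y = -6.1429x - 52.6143


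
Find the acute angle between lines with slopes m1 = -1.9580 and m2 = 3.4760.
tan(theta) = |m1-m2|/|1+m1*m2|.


m1-m2 = -5.434
1+m1*m2 = -5.806008
tan(theta) = |-5.434/(-5.806008)| = 0.935927
theta = arctan(|-5.434/(-5.806008)|) = 43.1044 degrees (acute angle)

43.1044 degrees


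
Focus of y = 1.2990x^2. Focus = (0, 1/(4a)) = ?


a = 1.2990
4a = 5.1960
focus = (0, 1/5.1960) = (0, 0.1925)

Focus = (0, 0.1925)


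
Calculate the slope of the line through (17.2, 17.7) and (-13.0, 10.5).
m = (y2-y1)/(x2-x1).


dy = 10.5 - 17.7 = -7.2
dx = -13.0 - 17.2 = -30.2
m = -7.2/(-30.2) = 0.2384

m = 0.2384


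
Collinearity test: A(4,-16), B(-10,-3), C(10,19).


4*(-3-19) - 10*(19+ 16) + 10*(-16+ 3)
= -88 - 350 - 130 = -568

No, not collinear (determinant = -568)


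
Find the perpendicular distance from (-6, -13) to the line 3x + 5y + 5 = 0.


|3*(-6) + 5*(-13) + 5| = |-78| = 78
sqrt(9 + 25) = sqrt(34) = 5.8310
d = 78/sqrt(34) = 13.3769

13.3769


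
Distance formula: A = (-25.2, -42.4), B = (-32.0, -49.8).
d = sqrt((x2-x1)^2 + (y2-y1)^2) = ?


dx = -32.0 + 25.2 = -6.8
dy = -49.8 + 42.4 = -7.4
d = sqrt(46.24 + 54.76) = sqrt(101) = 10.0499

10.0499


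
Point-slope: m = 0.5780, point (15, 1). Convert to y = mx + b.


y - 1 = 0.5780(x - 15)
y = 0.5780x + 1 - 0.5780*15
y = 0.5780x - 7.6700

y = 0.5780x - 7.6700


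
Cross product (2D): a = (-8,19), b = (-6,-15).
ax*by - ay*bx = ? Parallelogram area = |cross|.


cross = -8*(-15) - 19*(-6) = 120 + 114 = 234
Parallelogram area = |234| = 234

cross = 234, parallelogram area = 234


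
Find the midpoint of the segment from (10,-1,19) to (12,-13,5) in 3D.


Mx = (10+12)/2 = 11.0000
My = (-1- 13)/2 = -7.0000
Mz = (19+5)/2 = 12.0000

M = (11.0000, -7.0000, 12.0000)


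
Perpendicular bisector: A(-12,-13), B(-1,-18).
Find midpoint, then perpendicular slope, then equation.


Midpoint = (-6.5, -15.5)
Slope of AB = dy/dx = -5/11 = -0.4545
Perp slope = -dx/dy = 11/5 = 2.2000
b = My - (perp slope)*Mx = -15.5 + (11*(-6.5))/(-5) = -15.5 + 14.3000 = -1.2000

y = 2.2000x - 1.2000


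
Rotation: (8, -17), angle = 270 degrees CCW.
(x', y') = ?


cos(270) = 0, sin(270) = -1
x' = 8*0 + 17*(-1) = -17
y' = 8*(-1) - 17*0 = -8

(-17, -8)


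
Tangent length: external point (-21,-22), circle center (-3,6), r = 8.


d = sqrt((-21+ 3)^2 + (-22-6)^2) = sqrt(324+784) = 33.2866
L = sqrt(1108.0000 - 64) = sqrt(1044.0000) = 32.3110

32.3110


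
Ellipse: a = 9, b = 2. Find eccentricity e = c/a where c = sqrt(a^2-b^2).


c = sqrt(81-4) = sqrt(77) = 8.7750
e = c/a = sqrt(77)/9 = 0.9750

e = 0.9750


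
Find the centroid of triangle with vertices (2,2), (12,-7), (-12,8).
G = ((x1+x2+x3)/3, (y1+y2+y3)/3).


Gx = (2+12- 12)/3 = 2/3 = 0.6667
Gy = (2- 7+8)/3 = 3/3 = 1.0000

G = (0.6667, 1.0000)


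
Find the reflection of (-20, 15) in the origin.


Reflection rule for origin: (-x, -y)
(-20, 15) -> (20, -15)

(20, -15)


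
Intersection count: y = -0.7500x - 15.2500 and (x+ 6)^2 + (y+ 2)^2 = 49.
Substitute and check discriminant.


Substitute y = -0.7500x - 15.2500: (x+ 6)^2 + (-0.7500x- 15.2500+ 2)^2 = 49
Expand to Ax^2 + Bx + C = 0, where b-k = -13.25
A = 1+m^2 = 1.5625
B = 2(m(b-k) - h) = 2(-0.7500*(-13.25) + 6) = 31.875
C = h^2 + (b-k)^2 - r^2 = 36 + 175.5625 - 49 = 162.5625
disc = B^2-4AC = 1016.0156 - 1016.0156 = 0
disc = 0

1 intersection point (tangent)


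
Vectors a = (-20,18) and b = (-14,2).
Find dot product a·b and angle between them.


a·b = -20*(-14) + 18*2 = 280 + 36 = 316
|a| = sqrt(400+324) = 26.9072
|b| = sqrt(196+4) = 14.1421
cos(theta) = 316/(sqrt(724)*sqrt(200)) = 316/sqrt(144800) = 0.830430
theta = arccos(316/sqrt(144800)) = 33.8571 degrees

a·b = 316, theta = 33.8571 deg


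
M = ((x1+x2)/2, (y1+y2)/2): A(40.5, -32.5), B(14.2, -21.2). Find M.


Mx = (40.5 + 14.2)/2 = 54.7/2 = 27.3500
My = (-32.5 - 21.2)/2 = -53.7/2 = -26.8500

(27.3500, -26.8500)


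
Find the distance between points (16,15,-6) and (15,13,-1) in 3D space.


dx=-1, dy=-2, dz=5
d = sqrt(1+4+25) = sqrt(30) = 5.4772

5.4772


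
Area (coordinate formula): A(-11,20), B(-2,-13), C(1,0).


-11*(-13-0) = 143
-2*(0-20) = 40
1*(20+ 13) = 33
sum = 216
Area = |216|/2 = 108.0000

108.0000 sq units


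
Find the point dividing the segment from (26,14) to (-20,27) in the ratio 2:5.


Px = (2*(-20) + 5*26)/7 = 90/7 = 12.8571
Py = (2*27 + 5*14)/7 = 124/7 = 17.7143

P = (12.8571, 17.7143)


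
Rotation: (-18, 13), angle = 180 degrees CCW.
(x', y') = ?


cos(180) = -1, sin(180) = 0
x' = -18*(-1) - 13*0 = 18
y' = -18*0 + 13*(-1) = -13

(18, -13)


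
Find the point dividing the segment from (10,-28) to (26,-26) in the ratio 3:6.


Px = (3*26 + 6*10)/9 = 138/9 = 15.3333
Py = (3*(-26) + 6*(-28))/9 = -246/9 = -27.3333

P = (15.3333, -27.3333)


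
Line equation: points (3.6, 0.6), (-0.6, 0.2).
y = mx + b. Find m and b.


m = (-0.4)/(-4.2) = 0.0952
b = y1 - m*x1 = 0.6 - (-0.4*3.6)/(-4.2) = 0.6 - 0.3429 = 0.2571

y = 0.0952x + 0.2571


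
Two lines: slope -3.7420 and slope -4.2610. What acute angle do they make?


m1-m2 = 0.519
1+m1*m2 = 16.944662
tan(theta) = |0.519/16.944662| = 0.030629
theta = arctan(|0.519/16.944662|) = 1.7544 degrees (acute angle)

1.7544 degrees


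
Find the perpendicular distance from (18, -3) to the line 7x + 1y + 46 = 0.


|7*18 + 1*(-3) + 46| = |169| = 169
sqrt(49 + 1) = sqrt(50) = 7.0711
d = 169/sqrt(50) = 23.9002

23.9002


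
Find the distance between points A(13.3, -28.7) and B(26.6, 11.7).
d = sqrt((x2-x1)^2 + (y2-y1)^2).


dx = 26.6 - 13.3 = 13.3
dy = 11.7 + 28.7 = 40.4
d = sqrt(176.89 + 1632.16) = sqrt(1809.05) = 42.5329

42.5329


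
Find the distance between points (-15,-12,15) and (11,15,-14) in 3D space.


dx=26, dy=27, dz=-29
d = sqrt(676+729+841) = sqrt(2246) = 47.3920

47.3920


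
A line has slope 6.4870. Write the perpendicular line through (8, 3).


Perpendicular slope = -1/m1 = -1/6.4870 = -0.1542
b2 = y0 - m2*x0 = 3 + 8/6.4870 = 3 + 1.2332 = 4.2332

y = -0.1542x + 4.2332


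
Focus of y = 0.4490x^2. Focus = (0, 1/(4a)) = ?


a = 0.4490
4a = 1.7960
focus = (0, 1/1.7960) = (0, 0.5568)

Focus = (0, 0.5568)


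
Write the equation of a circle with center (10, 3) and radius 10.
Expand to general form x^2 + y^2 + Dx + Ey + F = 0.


(x-10)^2 + (y-3)^2 = 10^2
D = -2h = -20, E = -2k = -6
F = h^2+k^2-r^2 = 100+9-100 = 9

x^2 + y^2 - 20x - 6y + 9 = 0


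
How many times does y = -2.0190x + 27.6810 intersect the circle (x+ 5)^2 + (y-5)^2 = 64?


Substitute y = -2.0190x + 27.6810: (x+ 5)^2 + (-2.0190x+27.6810-5)^2 = 64
Expand to Ax^2 + Bx + C = 0, where b-k = 22.681
A = 1+m^2 = 5.076361
B = 2(m(b-k) - h) = 2(-2.0190*22.681 + 5) = -81.585878
C = h^2 + (b-k)^2 - r^2 = 25 + 514.427761 - 64 = 475.427761
disc = B^2-4AC = 6656.2555 - 9653.7718 = -2997.5163
disc < 0

0 intersection points


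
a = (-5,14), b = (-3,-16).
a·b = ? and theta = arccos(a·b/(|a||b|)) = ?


a·b = -5*(-3) + 14*(-16) = 15 - 224 = -209
|a| = sqrt(25+196) = 14.8661
|b| = sqrt(9+256) = 16.2788
cos(theta) = -209/(sqrt(221)*sqrt(265)) = -209/sqrt(58565) = -0.863629
theta = arccos(-209/sqrt(58565)) = 149.7265 degrees

a·b = -209, theta = 149.7265 deg


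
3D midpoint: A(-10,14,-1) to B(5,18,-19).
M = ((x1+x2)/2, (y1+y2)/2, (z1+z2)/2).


Mx = (-10+5)/2 = -2.5000
My = (14+18)/2 = 16.0000
Mz = (-1- 19)/2 = -10.0000

M = (-2.5000, 16.0000, -10.0000)


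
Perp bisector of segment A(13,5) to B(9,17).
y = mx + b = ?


Midpoint = (11, 11)
Slope of AB = dy/dx = 12/(-4) = -3.0000
Perp slope = -dx/dy = 4/12 = 0.3333
b = My - (perp slope)*Mx = 11 + (-4*11)/12 = 11 - 3.6667 = 7.3333

y = 0.3333x + 7.3333


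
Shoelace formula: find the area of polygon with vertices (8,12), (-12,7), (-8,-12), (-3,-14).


sum(xi*y_{i+1}) = 8*7 - 12*(-12) - 8*(-14) - 3*12 = 276
sum(yi*x_{i+1}) = 12*(-12) + 7*(-8) - 12*(-3) - 14*8 = -276
Area = |276 + 276|/2 = 552/2 = 276.0000

276.0000 sq units


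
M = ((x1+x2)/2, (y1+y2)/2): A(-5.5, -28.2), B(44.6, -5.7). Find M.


Mx = (-5.5 + 44.6)/2 = 39.1/2 = 19.5500
My = (-28.2 - 5.7)/2 = -33.9/2 = -16.9500

(19.5500, -16.9500)


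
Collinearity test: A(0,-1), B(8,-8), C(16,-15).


0*(-8+ 15) + 8*(-15+ 1) + 16*(-1+ 8)
= 0 - 112 + 112 = 0

Yes, collinear (determinant = 0)


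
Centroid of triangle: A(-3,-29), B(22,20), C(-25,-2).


Gx = (-3+22- 25)/3 = -6/3 = -2.0000
Gy = (-29+20- 2)/3 = -11/3 = -3.6667

G = (-2.0000, -3.6667)


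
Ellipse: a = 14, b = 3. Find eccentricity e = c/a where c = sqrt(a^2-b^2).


c = sqrt(196-9) = sqrt(187) = 13.6748
e = c/a = sqrt(187)/14 = 0.9768

e = 0.9768


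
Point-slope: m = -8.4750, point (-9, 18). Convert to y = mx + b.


y - 18 = -8.4750(x + 9)
y = -8.4750x + 18 + 8.4750*(-9)
y = -8.4750x - 58.2750

y = -8.4750x - 58.2750


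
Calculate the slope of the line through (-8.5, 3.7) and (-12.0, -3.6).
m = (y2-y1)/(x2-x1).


dy = -3.6 - 3.7 = -7.3
dx = -12.0 + 8.5 = -3.5
m = -7.3/(-3.5) = 2.0857

m = 2.0857


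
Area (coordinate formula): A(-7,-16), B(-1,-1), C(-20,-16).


-7*(-1+ 16) = -105
-1*(-16+ 16) = 0
-20*(-16+ 1) = 300
sum = 195
Area = |195|/2 = 97.5000

97.5000 sq units


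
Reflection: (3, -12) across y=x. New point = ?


Reflection rule for y=x: (y, x)
(3, -12) -> (-12, 3)

(-12, 3)


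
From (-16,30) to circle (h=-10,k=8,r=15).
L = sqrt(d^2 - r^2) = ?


d = sqrt((-16+ 10)^2 + (30-8)^2) = sqrt(36+484) = 22.8035
L = sqrt(520.0000 - 225) = sqrt(295.0000) = 17.1756

17.1756


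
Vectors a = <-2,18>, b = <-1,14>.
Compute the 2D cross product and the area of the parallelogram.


cross = -2*14 - 18*(-1) = -28 + 18 = -10
Parallelogram area = |-10| = 10

cross = -10, parallelogram area = 10


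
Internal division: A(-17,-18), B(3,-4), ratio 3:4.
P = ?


Px = (3*3 + 4*(-17))/7 = -59/7 = -8.4286
Py = (3*(-4) + 4*(-18))/7 = -84/7 = -12.0000

P = (-8.4286, -12.0000)


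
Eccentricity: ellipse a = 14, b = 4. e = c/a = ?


c = sqrt(196-16) = sqrt(180) = 13.4164
e = c/a = sqrt(180)/14 = 0.9583

e = 0.9583


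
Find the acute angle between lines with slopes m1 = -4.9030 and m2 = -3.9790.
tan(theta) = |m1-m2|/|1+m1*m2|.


m1-m2 = -0.924
1+m1*m2 = 20.509037
tan(theta) = |-0.924/20.509037| = 0.045053
theta = arctan(|-0.924/20.509037|) = 2.5796 degrees (acute angle)

2.5796 degrees


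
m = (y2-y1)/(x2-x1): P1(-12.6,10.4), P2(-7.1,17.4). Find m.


dy = 17.4 - 10.4 = 7
dx = -7.1 + 12.6 = 5.5
m = 7/5.5 = 1.2727

m = 1.2727


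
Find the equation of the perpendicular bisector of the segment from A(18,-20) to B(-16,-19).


Midpoint = (1, -19.5)
Slope of AB = dy/dx = 1/(-34) = -0.0294
Perp slope = -dx/dy = 34/1 = 34.0000
b = My - (perp slope)*Mx = -19.5 + (-34*1)/1 = -19.5 - 34.0000 = -53.5000

y = 34.0000x - 53.5000


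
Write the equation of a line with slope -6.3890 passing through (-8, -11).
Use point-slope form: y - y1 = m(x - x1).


y + 11 = -6.3890(x + 8)
y = -6.3890x - 11 + 6.3890*(-8)
y = -6.3890x - 62.1120

y = -6.3890x - 62.1120


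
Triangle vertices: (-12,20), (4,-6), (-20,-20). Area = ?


-12*(-6+ 20) = -168
4*(-20-20) = -160
-20*(20+ 6) = -520
sum = -848
Area = |-848|/2 = 424.0000

424.0000 sq units


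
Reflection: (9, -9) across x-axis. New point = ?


Reflection rule for x-axis: (x, -y)
(9, -9) -> (9, 9)

(9, 9)


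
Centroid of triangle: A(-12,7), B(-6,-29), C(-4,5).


Gx = (-12- 6- 4)/3 = -22/3 = -7.3333
Gy = (7- 29+5)/3 = -17/3 = -5.6667

G = (-7.3333, -5.6667)


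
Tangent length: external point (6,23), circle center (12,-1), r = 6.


d = sqrt((6-12)^2 + (23+ 1)^2) = sqrt(36+576) = 24.7386
L = sqrt(612.0000 - 36) = sqrt(576.0000) = 24.0000

24.0000


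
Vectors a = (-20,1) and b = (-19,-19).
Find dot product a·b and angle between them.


a·b = -20*(-19) + 1*(-19) = 380 - 19 = 361
|a| = sqrt(400+1) = 20.0250
|b| = sqrt(361+361) = 26.8701
cos(theta) = 361/(sqrt(401)*sqrt(722)) = 361/sqrt(289522) = 0.670913
theta = arccos(361/sqrt(289522)) = 47.8624 degrees

a·b = 361, theta = 47.8624 deg


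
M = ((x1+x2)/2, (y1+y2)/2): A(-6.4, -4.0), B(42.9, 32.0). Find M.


Mx = (-6.4 + 42.9)/2 = 36.5/2 = 18.2500
My = (-4.0 + 32.0)/2 = 28.0/2 = 14.0000

(18.2500, 14.0000)


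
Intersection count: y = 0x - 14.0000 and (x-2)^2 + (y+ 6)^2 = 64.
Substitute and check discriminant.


Substitute y = 0x - 14.0000: (x-2)^2 + (0x- 14.0000+ 6)^2 = 64
Expand to Ax^2 + Bx + C = 0, where b-k = -8
A = 1+m^2 = 1
B = 2(m(b-k) - h) = 2(0*(-8) - 2) = -4
C = h^2 + (b-k)^2 - r^2 = 4 + 64 - 64 = 4
disc = B^2-4AC = 16.0000 - 16.0000 = 0
disc = 0

1 intersection point (tangent)


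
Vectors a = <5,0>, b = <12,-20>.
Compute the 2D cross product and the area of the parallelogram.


cross = 5*(-20) - 0*12 = -100 - 0 = -100
Parallelogram area = |-100| = 100

cross = -100, parallelogram area = 100


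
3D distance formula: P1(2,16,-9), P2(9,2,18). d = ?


dx=7, dy=-14, dz=27
d = sqrt(49+196+729) = sqrt(974) = 31.2090

31.2090


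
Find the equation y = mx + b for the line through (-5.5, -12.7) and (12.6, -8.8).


m = (3.9)/(18.1) = 0.2155
b = y1 - m*x1 = -12.7 - (3.9*(-5.5))/(18.1) = -12.7 + 1.1851 = -11.5149

y = 0.2155x - 11.5149


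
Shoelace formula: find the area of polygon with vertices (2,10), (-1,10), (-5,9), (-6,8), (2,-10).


sum(xi*y_{i+1}) = 2*10 - 1*9 - 5*8 - 6*(-10) + 2*10 = 51
sum(yi*x_{i+1}) = 10*(-1) + 10*(-5) + 9*(-6) + 8*2 - 10*2 = -118
Area = |51 + 118|/2 = 169/2 = 84.5000

84.5000 sq units


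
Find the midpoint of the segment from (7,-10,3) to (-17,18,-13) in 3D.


Mx = (7- 17)/2 = -5.0000
My = (-10+18)/2 = 4.0000
Mz = (3- 13)/2 = -5.0000

M = (-5.0000, 4.0000, -5.0000)


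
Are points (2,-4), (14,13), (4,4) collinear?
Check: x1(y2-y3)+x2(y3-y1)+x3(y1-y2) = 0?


2*(13-4) + 14*(4+ 4) + 4*(-4-13)
= 18 + 112 - 68 = 62

No, not collinear (determinant = 62)


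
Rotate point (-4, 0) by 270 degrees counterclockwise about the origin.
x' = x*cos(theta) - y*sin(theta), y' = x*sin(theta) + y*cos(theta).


cos(270) = 0, sin(270) = -1
x' = -4*0 - 0*(-1) = 0
y' = -4*(-1) + 0*0 = 4

(0, 4)


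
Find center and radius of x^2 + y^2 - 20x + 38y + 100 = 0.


h = -D/2 = 20/2 = 10
k = -E/2 = -38/2 = -19
r^2 = h^2 + k^2 - F = 100 + 361 - 100 = 361
r = 19

Center (10, -19), radius = 19


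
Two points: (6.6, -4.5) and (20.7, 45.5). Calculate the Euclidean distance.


dx = 20.7 - 6.6 = 14.1
dy = 45.5 + 4.5 = 50.0
d = sqrt(198.81 + 2500.0) = sqrt(2698.81) = 51.9501

51.9501


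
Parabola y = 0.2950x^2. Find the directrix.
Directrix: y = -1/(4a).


a = 0.2950
1/(4a) = 0.8475
directrix: y = -0.8475 = -0.8475

y = -0.8475


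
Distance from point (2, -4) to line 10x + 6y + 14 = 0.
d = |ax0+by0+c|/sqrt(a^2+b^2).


|10*2 + 6*(-4) + 14| = |10| = 10
sqrt(100 + 36) = sqrt(136) = 11.6619
d = 10/sqrt(136) = 0.8575

0.8575


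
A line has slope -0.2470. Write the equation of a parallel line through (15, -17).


Parallel lines have equal slopes.
m2 = -0.2470
b2 = -17 + 0.2470*15 = -13.2950

y = -0.2470x - 13.2950


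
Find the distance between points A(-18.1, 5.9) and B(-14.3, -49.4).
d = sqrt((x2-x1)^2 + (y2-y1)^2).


dx = -14.3 + 18.1 = 3.8
dy = -49.4 - 5.9 = -55.3
d = sqrt(14.44 + 3058.09) = sqrt(3072.53) = 55.4304

55.4304


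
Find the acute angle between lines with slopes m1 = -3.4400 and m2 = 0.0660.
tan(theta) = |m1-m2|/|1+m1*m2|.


m1-m2 = -3.506
1+m1*m2 = 0.77296
tan(theta) = |-3.506/0.77296| = 4.535810
theta = arctan(|-3.506/0.77296|) = 77.5670 degrees (acute angle)

77.5670 degrees


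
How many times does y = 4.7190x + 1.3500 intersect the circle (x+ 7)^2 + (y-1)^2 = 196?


Substitute y = 4.7190x + 1.3500: (x+ 7)^2 + (4.7190x+1.3500-1)^2 = 196
Expand to Ax^2 + Bx + C = 0, where b-k = 0.35
A = 1+m^2 = 23.268961
B = 2(m(b-k) - h) = 2(4.7190*0.35 + 7) = 17.3033
C = h^2 + (b-k)^2 - r^2 = 49 + 0.1225 - 196 = -146.8775
disc = B^2-4AC = 299.4042 + 13670.7473 = 13970.1515
disc > 0

2 intersection points


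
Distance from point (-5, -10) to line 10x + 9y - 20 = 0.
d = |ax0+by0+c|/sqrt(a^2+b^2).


|10*(-5) + 9*(-10) - 20| = |-160| = 160
sqrt(100 + 81) = sqrt(181) = 13.4536
d = 160/sqrt(181) = 11.8927

11.8927


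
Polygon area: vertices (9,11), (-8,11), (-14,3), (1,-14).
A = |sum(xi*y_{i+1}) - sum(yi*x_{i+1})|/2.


sum(xi*y_{i+1}) = 9*11 - 8*3 - 14*(-14) + 1*11 = 282
sum(yi*x_{i+1}) = 11*(-8) + 11*(-14) + 3*1 - 14*9 = -365
Area = |282 + 365|/2 = 647/2 = 323.5000

323.5000 sq units


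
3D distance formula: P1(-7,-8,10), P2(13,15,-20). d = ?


dx=20, dy=23, dz=-30
d = sqrt(400+529+900) = sqrt(1829) = 42.7668

42.7668


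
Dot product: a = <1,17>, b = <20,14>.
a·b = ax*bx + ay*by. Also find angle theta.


a·b = 1*20 + 17*14 = 20 + 238 = 258
|a| = sqrt(1+289) = 17.0294
|b| = sqrt(400+196) = 24.4131
cos(theta) = 258/(sqrt(290)*sqrt(596)) = 258/sqrt(172840) = 0.620580
theta = arccos(258/sqrt(172840)) = 51.6415 degrees

a·b = 258, theta = 51.6415 deg


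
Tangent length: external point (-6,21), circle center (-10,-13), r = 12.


d = sqrt((-6+ 10)^2 + (21+ 13)^2) = sqrt(16+1156) = 34.2345
L = sqrt(1172.0000 - 144) = sqrt(1028.0000) = 32.0624

32.0624


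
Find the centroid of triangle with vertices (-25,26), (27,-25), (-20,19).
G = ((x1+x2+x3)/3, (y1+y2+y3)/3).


Gx = (-25+27- 20)/3 = -18/3 = -6.0000
Gy = (26- 25+19)/3 = 20/3 = 6.6667

G = (-6.0000, 6.6667)


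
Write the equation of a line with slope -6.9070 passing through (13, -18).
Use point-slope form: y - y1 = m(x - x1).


y + 18 = -6.9070(x - 13)
y = -6.9070x - 18 + 6.9070*13
y = -6.9070x + 71.7910

y = -6.9070x + 71.7910


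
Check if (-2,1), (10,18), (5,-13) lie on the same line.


-2*(18+ 13) + 10*(-13-1) + 5*(1-18)
= -62 - 140 - 85 = -287

No, not collinear (determinant = -287)


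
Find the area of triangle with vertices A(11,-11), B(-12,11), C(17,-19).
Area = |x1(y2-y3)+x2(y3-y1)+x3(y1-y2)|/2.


11*(11+ 19) = 330
-12*(-19+ 11) = 96
17*(-11-11) = -374
sum = 52
Area = |52|/2 = 26.0000

26.0000 sq units


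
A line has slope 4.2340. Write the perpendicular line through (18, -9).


Perpendicular slope = -1/m1 = -1/4.2340 = -0.2362
b2 = y0 - m2*x0 = -9 + 18/4.2340 = -9 + 4.2513 = -4.7487

y = -0.2362x - 4.7487


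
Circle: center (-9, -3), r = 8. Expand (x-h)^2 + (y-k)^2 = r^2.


(x+ 9)^2 + (y+ 3)^2 = 8^2
D = -2h = 18, E = -2k = 6
F = h^2+k^2-r^2 = 81+9-64 = 26

x^2 + y^2 + 18x + 6y + 26 = 0


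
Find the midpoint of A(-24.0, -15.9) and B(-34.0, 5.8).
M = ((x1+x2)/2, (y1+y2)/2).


Mx = (-24.0 - 34.0)/2 = -58.0/2 = -29.0000
My = (-15.9 + 5.8)/2 = -10.1/2 = -5.0500

(-29.0000, -5.0500)


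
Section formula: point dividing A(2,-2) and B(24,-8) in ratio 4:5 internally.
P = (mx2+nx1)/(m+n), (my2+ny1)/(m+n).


Px = (4*24 + 5*2)/9 = 106/9 = 11.7778
Py = (4*(-8) + 5*(-2))/9 = -42/9 = -4.6667

P = (11.7778, -4.6667)


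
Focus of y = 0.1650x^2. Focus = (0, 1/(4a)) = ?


a = 0.1650
4a = 0.6600
focus = (0, 1/0.6600) = (0, 1.5152)

Focus = (0, 1.5152)


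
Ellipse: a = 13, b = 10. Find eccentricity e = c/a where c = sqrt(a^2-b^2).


c = sqrt(169-100) = sqrt(69) = 8.3066
e = c/a = sqrt(69)/13 = 0.6390

e = 0.6390


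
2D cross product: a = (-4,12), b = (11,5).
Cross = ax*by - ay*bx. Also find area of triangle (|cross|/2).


cross = -4*5 - 12*11 = -20 - 132 = -152
Triangle area = |-152|/2 = 152/2 = 76.0000

cross = -152, triangle area = 76.0000


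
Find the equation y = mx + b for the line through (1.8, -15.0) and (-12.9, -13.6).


m = (1.4)/(-14.7) = -0.0952
b = y1 - m*x1 = -15.0 - (1.4*1.8)/(-14.7) = -15.0 + 0.1714 = -14.8286

y = -0.0952x - 14.8286


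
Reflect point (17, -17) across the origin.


Reflection rule for origin: (-x, -y)
(17, -17) -> (-17, 17)

(-17, 17)


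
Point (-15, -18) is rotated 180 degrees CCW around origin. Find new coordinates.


cos(180) = -1, sin(180) = 0
x' = -15*(-1) + 18*0 = 15
y' = -15*0 - 18*(-1) = 18

(15, 18)


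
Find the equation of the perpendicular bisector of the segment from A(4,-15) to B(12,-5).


Midpoint = (8, -10)
Slope of AB = dy/dx = 10/8 = 1.2500
Perp slope = -dx/dy = -8/10 = -0.8000
b = My - (perp slope)*Mx = -10 + (8*8)/10 = -10 + 6.4000 = -3.6000

y = -0.8000x - 3.6000


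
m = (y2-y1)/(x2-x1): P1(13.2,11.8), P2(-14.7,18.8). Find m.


dy = 18.8 - 11.8 = 7.0
dx = -14.7 - 13.2 = -27.9
m = 7.0/(-27.9) = -0.2509

m = -0.2509


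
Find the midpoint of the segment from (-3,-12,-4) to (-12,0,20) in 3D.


Mx = (-3- 12)/2 = -7.5000
My = (-12+0)/2 = -6.0000
Mz = (-4+20)/2 = 8.0000

M = (-7.5000, -6.0000, 8.0000)


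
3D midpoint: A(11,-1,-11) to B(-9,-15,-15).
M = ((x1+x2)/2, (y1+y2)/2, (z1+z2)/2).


Mx = (11- 9)/2 = 1.0000
My = (-1- 15)/2 = -8.0000
Mz = (-11- 15)/2 = -13.0000

M = (1.0000, -8.0000, -13.0000)


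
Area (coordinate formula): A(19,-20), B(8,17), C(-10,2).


19*(17-2) = 285
8*(2+ 20) = 176
-10*(-20-17) = 370
sum = 831
Area = |831|/2 = 415.5000

415.5000 sq units


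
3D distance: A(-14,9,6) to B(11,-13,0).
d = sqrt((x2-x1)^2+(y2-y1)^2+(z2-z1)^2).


dx=25, dy=-22, dz=-6
d = sqrt(625+484+36) = sqrt(1145) = 33.8378

33.8378


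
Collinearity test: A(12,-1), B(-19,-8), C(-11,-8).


12*(-8+ 8) - 19*(-8+ 1) - 11*(-1+ 8)
= 0 + 133 - 77 = 56

No, not collinear (determinant = 56)


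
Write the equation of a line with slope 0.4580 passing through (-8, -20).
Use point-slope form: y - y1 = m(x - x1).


y + 20 = 0.4580(x + 8)
y = 0.4580x - 20 - 0.4580*(-8)
y = 0.4580x - 16.3360

y = 0.4580x - 16.3360


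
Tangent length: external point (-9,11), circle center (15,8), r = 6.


d = sqrt((-9-15)^2 + (11-8)^2) = sqrt(576+9) = 24.1868
L = sqrt(585.0000 - 36) = sqrt(549.0000) = 23.4307

23.4307


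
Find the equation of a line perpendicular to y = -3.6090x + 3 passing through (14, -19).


Perpendicular slope = -1/m1 = -1/(-3.6090) = 0.2771
b2 = y0 - m2*x0 = -19 + 14/(-3.6090) = -19 - 3.8792 = -22.8792

y = 0.2771x - 22.8792


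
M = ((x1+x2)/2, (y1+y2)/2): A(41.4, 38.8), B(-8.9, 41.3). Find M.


Mx = (41.4 - 8.9)/2 = 32.5/2 = 16.2500
My = (38.8 + 41.3)/2 = 80.1/2 = 40.0500

(16.2500, 40.0500)


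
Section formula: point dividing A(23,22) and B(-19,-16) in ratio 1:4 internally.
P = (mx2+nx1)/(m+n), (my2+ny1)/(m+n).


Px = (1*(-19) + 4*23)/5 = 73/5 = 14.6000
Py = (1*(-16) + 4*22)/5 = 72/5 = 14.4000

P = (14.6000, 14.4000)


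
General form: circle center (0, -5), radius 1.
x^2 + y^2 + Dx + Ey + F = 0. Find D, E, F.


(x-0)^2 + (y+ 5)^2 = 1^2
D = -2h = 0, E = -2k = 10
F = h^2+k^2-r^2 = 0+25-1 = 24

D = 0, E = 10, F = 24


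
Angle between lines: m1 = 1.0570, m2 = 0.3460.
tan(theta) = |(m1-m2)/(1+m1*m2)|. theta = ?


m1-m2 = 0.711
1+m1*m2 = 1.365722
tan(theta) = |0.711/1.365722| = 0.520604
theta = arctan(|0.711/1.365722|) = 27.5017 degrees (acute angle)

27.5017 degrees


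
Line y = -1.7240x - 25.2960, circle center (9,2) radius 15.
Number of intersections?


Substitute y = -1.7240x - 25.2960: (x-9)^2 + (-1.7240x- 25.2960-2)^2 = 225
Expand to Ax^2 + Bx + C = 0, where b-k = -27.296
A = 1+m^2 = 3.972176
B = 2(m(b-k) - h) = 2(-1.7240*(-27.296) - 9) = 76.116608
C = h^2 + (b-k)^2 - r^2 = 81 + 745.071616 - 225 = 601.071616
disc = B^2-4AC = 5793.7380 - 9550.2490 = -3756.5110
disc < 0

0 intersection points


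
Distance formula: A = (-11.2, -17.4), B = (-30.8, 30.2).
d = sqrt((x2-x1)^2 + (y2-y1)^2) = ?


dx = -30.8 + 11.2 = -19.6
dy = 30.2 + 17.4 = 47.6
d = sqrt(384.16 + 2265.76) = sqrt(2649.92) = 51.4774

51.4774


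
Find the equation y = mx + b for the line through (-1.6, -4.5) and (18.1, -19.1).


m = (-14.6)/(19.7) = -0.7411
b = y1 - m*x1 = -4.5 - (-14.6*(-1.6))/(19.7) = -4.5 - 1.1858 = -5.6858

y = -0.7411x - 5.6858


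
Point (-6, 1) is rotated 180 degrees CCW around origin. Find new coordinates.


cos(180) = -1, sin(180) = 0
x' = -6*(-1) - 1*0 = 6
y' = -6*0 + 1*(-1) = -1

(6, -1)


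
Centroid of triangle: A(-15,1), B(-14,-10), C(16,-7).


Gx = (-15- 14+16)/3 = -13/3 = -4.3333
Gy = (1- 10- 7)/3 = -16/3 = -5.3333

G = (-4.3333, -5.3333)


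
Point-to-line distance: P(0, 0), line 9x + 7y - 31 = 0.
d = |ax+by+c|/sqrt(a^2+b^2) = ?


|9*0 + 7*0 - 31| = |-31| = 31
sqrt(81 + 49) = sqrt(130) = 11.4018
d = 31/sqrt(130) = 2.7189

2.7189


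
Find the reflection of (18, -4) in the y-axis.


Reflection rule for y-axis: (-x, y)
(18, -4) -> (-18, -4)

(-18, -4)


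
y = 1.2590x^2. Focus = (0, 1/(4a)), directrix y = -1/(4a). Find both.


a = 1.2590
1/(4a) = 0.1986
Focus = (0, 0.1986)
Directrix: y = -0.1986

Focus = (0, 0.1986), Directrix: y = -0.1986


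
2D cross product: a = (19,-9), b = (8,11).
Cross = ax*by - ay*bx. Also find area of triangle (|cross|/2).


cross = 19*11 + 9*8 = 209 + 72 = 281
Triangle area = |281|/2 = 281/2 = 140.5000

cross = 281, triangle area = 140.5000


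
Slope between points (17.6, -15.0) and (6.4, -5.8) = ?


dy = -5.8 + 15.0 = 9.2
dx = 6.4 - 17.6 = -11.2
m = 9.2/(-11.2) = -0.8214

m = -0.8214
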